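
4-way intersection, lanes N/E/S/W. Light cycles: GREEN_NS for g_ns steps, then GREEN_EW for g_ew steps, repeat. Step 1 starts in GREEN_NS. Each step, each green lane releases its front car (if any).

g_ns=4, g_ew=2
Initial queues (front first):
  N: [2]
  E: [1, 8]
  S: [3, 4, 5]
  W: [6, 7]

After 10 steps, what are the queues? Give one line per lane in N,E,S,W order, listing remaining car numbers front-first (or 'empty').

Step 1 [NS]: N:car2-GO,E:wait,S:car3-GO,W:wait | queues: N=0 E=2 S=2 W=2
Step 2 [NS]: N:empty,E:wait,S:car4-GO,W:wait | queues: N=0 E=2 S=1 W=2
Step 3 [NS]: N:empty,E:wait,S:car5-GO,W:wait | queues: N=0 E=2 S=0 W=2
Step 4 [NS]: N:empty,E:wait,S:empty,W:wait | queues: N=0 E=2 S=0 W=2
Step 5 [EW]: N:wait,E:car1-GO,S:wait,W:car6-GO | queues: N=0 E=1 S=0 W=1
Step 6 [EW]: N:wait,E:car8-GO,S:wait,W:car7-GO | queues: N=0 E=0 S=0 W=0

N: empty
E: empty
S: empty
W: empty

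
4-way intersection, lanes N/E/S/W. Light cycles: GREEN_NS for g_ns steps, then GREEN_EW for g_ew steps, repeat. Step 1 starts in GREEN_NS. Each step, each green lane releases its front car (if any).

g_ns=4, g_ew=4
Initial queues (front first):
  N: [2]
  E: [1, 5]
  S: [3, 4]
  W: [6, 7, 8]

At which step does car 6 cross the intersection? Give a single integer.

Step 1 [NS]: N:car2-GO,E:wait,S:car3-GO,W:wait | queues: N=0 E=2 S=1 W=3
Step 2 [NS]: N:empty,E:wait,S:car4-GO,W:wait | queues: N=0 E=2 S=0 W=3
Step 3 [NS]: N:empty,E:wait,S:empty,W:wait | queues: N=0 E=2 S=0 W=3
Step 4 [NS]: N:empty,E:wait,S:empty,W:wait | queues: N=0 E=2 S=0 W=3
Step 5 [EW]: N:wait,E:car1-GO,S:wait,W:car6-GO | queues: N=0 E=1 S=0 W=2
Step 6 [EW]: N:wait,E:car5-GO,S:wait,W:car7-GO | queues: N=0 E=0 S=0 W=1
Step 7 [EW]: N:wait,E:empty,S:wait,W:car8-GO | queues: N=0 E=0 S=0 W=0
Car 6 crosses at step 5

5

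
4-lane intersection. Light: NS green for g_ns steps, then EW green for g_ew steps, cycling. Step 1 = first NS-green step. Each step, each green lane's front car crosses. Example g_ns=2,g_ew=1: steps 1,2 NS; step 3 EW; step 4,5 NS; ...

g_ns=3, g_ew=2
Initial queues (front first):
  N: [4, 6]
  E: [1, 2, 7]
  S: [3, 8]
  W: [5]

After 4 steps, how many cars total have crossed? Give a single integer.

Step 1 [NS]: N:car4-GO,E:wait,S:car3-GO,W:wait | queues: N=1 E=3 S=1 W=1
Step 2 [NS]: N:car6-GO,E:wait,S:car8-GO,W:wait | queues: N=0 E=3 S=0 W=1
Step 3 [NS]: N:empty,E:wait,S:empty,W:wait | queues: N=0 E=3 S=0 W=1
Step 4 [EW]: N:wait,E:car1-GO,S:wait,W:car5-GO | queues: N=0 E=2 S=0 W=0
Cars crossed by step 4: 6

Answer: 6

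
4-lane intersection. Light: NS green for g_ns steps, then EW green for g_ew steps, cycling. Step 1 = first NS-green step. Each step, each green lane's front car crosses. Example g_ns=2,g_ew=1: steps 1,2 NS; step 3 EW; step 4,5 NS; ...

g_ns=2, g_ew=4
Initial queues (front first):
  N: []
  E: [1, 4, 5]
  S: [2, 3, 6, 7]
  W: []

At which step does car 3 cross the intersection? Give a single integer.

Step 1 [NS]: N:empty,E:wait,S:car2-GO,W:wait | queues: N=0 E=3 S=3 W=0
Step 2 [NS]: N:empty,E:wait,S:car3-GO,W:wait | queues: N=0 E=3 S=2 W=0
Step 3 [EW]: N:wait,E:car1-GO,S:wait,W:empty | queues: N=0 E=2 S=2 W=0
Step 4 [EW]: N:wait,E:car4-GO,S:wait,W:empty | queues: N=0 E=1 S=2 W=0
Step 5 [EW]: N:wait,E:car5-GO,S:wait,W:empty | queues: N=0 E=0 S=2 W=0
Step 6 [EW]: N:wait,E:empty,S:wait,W:empty | queues: N=0 E=0 S=2 W=0
Step 7 [NS]: N:empty,E:wait,S:car6-GO,W:wait | queues: N=0 E=0 S=1 W=0
Step 8 [NS]: N:empty,E:wait,S:car7-GO,W:wait | queues: N=0 E=0 S=0 W=0
Car 3 crosses at step 2

2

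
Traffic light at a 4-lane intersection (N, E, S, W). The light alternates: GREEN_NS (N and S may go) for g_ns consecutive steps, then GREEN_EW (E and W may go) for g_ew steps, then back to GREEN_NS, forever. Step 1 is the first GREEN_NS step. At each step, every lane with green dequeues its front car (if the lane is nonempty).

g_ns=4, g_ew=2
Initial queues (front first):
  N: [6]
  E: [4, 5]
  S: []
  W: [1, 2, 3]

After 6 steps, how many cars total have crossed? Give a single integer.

Answer: 5

Derivation:
Step 1 [NS]: N:car6-GO,E:wait,S:empty,W:wait | queues: N=0 E=2 S=0 W=3
Step 2 [NS]: N:empty,E:wait,S:empty,W:wait | queues: N=0 E=2 S=0 W=3
Step 3 [NS]: N:empty,E:wait,S:empty,W:wait | queues: N=0 E=2 S=0 W=3
Step 4 [NS]: N:empty,E:wait,S:empty,W:wait | queues: N=0 E=2 S=0 W=3
Step 5 [EW]: N:wait,E:car4-GO,S:wait,W:car1-GO | queues: N=0 E=1 S=0 W=2
Step 6 [EW]: N:wait,E:car5-GO,S:wait,W:car2-GO | queues: N=0 E=0 S=0 W=1
Cars crossed by step 6: 5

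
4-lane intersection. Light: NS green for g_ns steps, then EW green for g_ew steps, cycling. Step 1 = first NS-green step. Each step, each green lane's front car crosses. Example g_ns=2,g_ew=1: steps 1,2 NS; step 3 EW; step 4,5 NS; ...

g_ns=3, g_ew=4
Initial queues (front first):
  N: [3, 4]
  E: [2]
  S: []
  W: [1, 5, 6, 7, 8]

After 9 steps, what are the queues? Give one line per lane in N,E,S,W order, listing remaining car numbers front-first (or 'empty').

Step 1 [NS]: N:car3-GO,E:wait,S:empty,W:wait | queues: N=1 E=1 S=0 W=5
Step 2 [NS]: N:car4-GO,E:wait,S:empty,W:wait | queues: N=0 E=1 S=0 W=5
Step 3 [NS]: N:empty,E:wait,S:empty,W:wait | queues: N=0 E=1 S=0 W=5
Step 4 [EW]: N:wait,E:car2-GO,S:wait,W:car1-GO | queues: N=0 E=0 S=0 W=4
Step 5 [EW]: N:wait,E:empty,S:wait,W:car5-GO | queues: N=0 E=0 S=0 W=3
Step 6 [EW]: N:wait,E:empty,S:wait,W:car6-GO | queues: N=0 E=0 S=0 W=2
Step 7 [EW]: N:wait,E:empty,S:wait,W:car7-GO | queues: N=0 E=0 S=0 W=1
Step 8 [NS]: N:empty,E:wait,S:empty,W:wait | queues: N=0 E=0 S=0 W=1
Step 9 [NS]: N:empty,E:wait,S:empty,W:wait | queues: N=0 E=0 S=0 W=1

N: empty
E: empty
S: empty
W: 8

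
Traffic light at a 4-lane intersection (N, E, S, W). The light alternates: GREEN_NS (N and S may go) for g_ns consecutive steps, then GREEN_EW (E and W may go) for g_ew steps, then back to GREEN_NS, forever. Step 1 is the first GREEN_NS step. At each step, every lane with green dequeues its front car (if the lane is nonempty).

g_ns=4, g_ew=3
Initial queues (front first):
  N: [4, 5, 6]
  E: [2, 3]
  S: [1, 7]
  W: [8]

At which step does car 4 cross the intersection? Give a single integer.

Step 1 [NS]: N:car4-GO,E:wait,S:car1-GO,W:wait | queues: N=2 E=2 S=1 W=1
Step 2 [NS]: N:car5-GO,E:wait,S:car7-GO,W:wait | queues: N=1 E=2 S=0 W=1
Step 3 [NS]: N:car6-GO,E:wait,S:empty,W:wait | queues: N=0 E=2 S=0 W=1
Step 4 [NS]: N:empty,E:wait,S:empty,W:wait | queues: N=0 E=2 S=0 W=1
Step 5 [EW]: N:wait,E:car2-GO,S:wait,W:car8-GO | queues: N=0 E=1 S=0 W=0
Step 6 [EW]: N:wait,E:car3-GO,S:wait,W:empty | queues: N=0 E=0 S=0 W=0
Car 4 crosses at step 1

1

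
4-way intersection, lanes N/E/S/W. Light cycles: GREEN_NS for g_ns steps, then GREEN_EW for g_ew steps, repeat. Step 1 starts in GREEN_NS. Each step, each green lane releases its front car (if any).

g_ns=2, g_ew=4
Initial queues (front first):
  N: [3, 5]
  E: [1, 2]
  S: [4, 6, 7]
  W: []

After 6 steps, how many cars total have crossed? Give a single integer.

Step 1 [NS]: N:car3-GO,E:wait,S:car4-GO,W:wait | queues: N=1 E=2 S=2 W=0
Step 2 [NS]: N:car5-GO,E:wait,S:car6-GO,W:wait | queues: N=0 E=2 S=1 W=0
Step 3 [EW]: N:wait,E:car1-GO,S:wait,W:empty | queues: N=0 E=1 S=1 W=0
Step 4 [EW]: N:wait,E:car2-GO,S:wait,W:empty | queues: N=0 E=0 S=1 W=0
Step 5 [EW]: N:wait,E:empty,S:wait,W:empty | queues: N=0 E=0 S=1 W=0
Step 6 [EW]: N:wait,E:empty,S:wait,W:empty | queues: N=0 E=0 S=1 W=0
Cars crossed by step 6: 6

Answer: 6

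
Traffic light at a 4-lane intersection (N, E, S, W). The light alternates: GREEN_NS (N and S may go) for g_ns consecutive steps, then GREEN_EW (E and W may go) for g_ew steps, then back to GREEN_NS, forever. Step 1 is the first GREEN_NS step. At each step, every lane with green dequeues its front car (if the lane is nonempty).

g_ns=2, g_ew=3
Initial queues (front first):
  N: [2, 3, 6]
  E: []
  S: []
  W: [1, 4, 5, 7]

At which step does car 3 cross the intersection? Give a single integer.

Step 1 [NS]: N:car2-GO,E:wait,S:empty,W:wait | queues: N=2 E=0 S=0 W=4
Step 2 [NS]: N:car3-GO,E:wait,S:empty,W:wait | queues: N=1 E=0 S=0 W=4
Step 3 [EW]: N:wait,E:empty,S:wait,W:car1-GO | queues: N=1 E=0 S=0 W=3
Step 4 [EW]: N:wait,E:empty,S:wait,W:car4-GO | queues: N=1 E=0 S=0 W=2
Step 5 [EW]: N:wait,E:empty,S:wait,W:car5-GO | queues: N=1 E=0 S=0 W=1
Step 6 [NS]: N:car6-GO,E:wait,S:empty,W:wait | queues: N=0 E=0 S=0 W=1
Step 7 [NS]: N:empty,E:wait,S:empty,W:wait | queues: N=0 E=0 S=0 W=1
Step 8 [EW]: N:wait,E:empty,S:wait,W:car7-GO | queues: N=0 E=0 S=0 W=0
Car 3 crosses at step 2

2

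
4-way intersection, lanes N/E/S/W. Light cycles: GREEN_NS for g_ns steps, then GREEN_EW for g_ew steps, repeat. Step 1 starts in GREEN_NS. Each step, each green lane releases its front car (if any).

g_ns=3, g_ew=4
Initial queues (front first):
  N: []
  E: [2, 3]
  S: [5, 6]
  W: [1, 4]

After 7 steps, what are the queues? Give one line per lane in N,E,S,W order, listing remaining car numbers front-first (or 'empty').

Step 1 [NS]: N:empty,E:wait,S:car5-GO,W:wait | queues: N=0 E=2 S=1 W=2
Step 2 [NS]: N:empty,E:wait,S:car6-GO,W:wait | queues: N=0 E=2 S=0 W=2
Step 3 [NS]: N:empty,E:wait,S:empty,W:wait | queues: N=0 E=2 S=0 W=2
Step 4 [EW]: N:wait,E:car2-GO,S:wait,W:car1-GO | queues: N=0 E=1 S=0 W=1
Step 5 [EW]: N:wait,E:car3-GO,S:wait,W:car4-GO | queues: N=0 E=0 S=0 W=0

N: empty
E: empty
S: empty
W: empty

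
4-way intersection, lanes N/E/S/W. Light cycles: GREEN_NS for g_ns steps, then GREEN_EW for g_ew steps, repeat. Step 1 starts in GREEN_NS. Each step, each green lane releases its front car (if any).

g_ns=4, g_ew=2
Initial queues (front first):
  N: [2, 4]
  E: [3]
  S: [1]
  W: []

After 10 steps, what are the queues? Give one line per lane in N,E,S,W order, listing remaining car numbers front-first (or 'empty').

Step 1 [NS]: N:car2-GO,E:wait,S:car1-GO,W:wait | queues: N=1 E=1 S=0 W=0
Step 2 [NS]: N:car4-GO,E:wait,S:empty,W:wait | queues: N=0 E=1 S=0 W=0
Step 3 [NS]: N:empty,E:wait,S:empty,W:wait | queues: N=0 E=1 S=0 W=0
Step 4 [NS]: N:empty,E:wait,S:empty,W:wait | queues: N=0 E=1 S=0 W=0
Step 5 [EW]: N:wait,E:car3-GO,S:wait,W:empty | queues: N=0 E=0 S=0 W=0

N: empty
E: empty
S: empty
W: empty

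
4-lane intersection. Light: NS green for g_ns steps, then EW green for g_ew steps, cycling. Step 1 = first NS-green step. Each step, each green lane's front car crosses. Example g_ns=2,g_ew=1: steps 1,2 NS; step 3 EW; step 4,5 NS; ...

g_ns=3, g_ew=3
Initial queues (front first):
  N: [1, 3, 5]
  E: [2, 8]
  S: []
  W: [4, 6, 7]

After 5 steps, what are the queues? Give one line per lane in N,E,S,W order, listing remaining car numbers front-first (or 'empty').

Step 1 [NS]: N:car1-GO,E:wait,S:empty,W:wait | queues: N=2 E=2 S=0 W=3
Step 2 [NS]: N:car3-GO,E:wait,S:empty,W:wait | queues: N=1 E=2 S=0 W=3
Step 3 [NS]: N:car5-GO,E:wait,S:empty,W:wait | queues: N=0 E=2 S=0 W=3
Step 4 [EW]: N:wait,E:car2-GO,S:wait,W:car4-GO | queues: N=0 E=1 S=0 W=2
Step 5 [EW]: N:wait,E:car8-GO,S:wait,W:car6-GO | queues: N=0 E=0 S=0 W=1

N: empty
E: empty
S: empty
W: 7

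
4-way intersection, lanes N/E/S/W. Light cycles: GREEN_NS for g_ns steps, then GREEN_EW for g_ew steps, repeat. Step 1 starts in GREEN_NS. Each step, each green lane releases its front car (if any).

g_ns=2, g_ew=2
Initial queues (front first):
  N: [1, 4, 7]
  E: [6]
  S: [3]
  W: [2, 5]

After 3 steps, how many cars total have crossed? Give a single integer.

Answer: 5

Derivation:
Step 1 [NS]: N:car1-GO,E:wait,S:car3-GO,W:wait | queues: N=2 E=1 S=0 W=2
Step 2 [NS]: N:car4-GO,E:wait,S:empty,W:wait | queues: N=1 E=1 S=0 W=2
Step 3 [EW]: N:wait,E:car6-GO,S:wait,W:car2-GO | queues: N=1 E=0 S=0 W=1
Cars crossed by step 3: 5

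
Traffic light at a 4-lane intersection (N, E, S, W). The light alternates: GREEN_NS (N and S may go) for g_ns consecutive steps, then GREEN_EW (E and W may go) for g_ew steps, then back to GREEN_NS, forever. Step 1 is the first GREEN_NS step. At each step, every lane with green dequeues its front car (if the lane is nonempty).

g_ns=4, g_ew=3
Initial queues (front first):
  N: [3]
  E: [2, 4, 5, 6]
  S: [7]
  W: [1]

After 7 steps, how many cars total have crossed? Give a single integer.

Step 1 [NS]: N:car3-GO,E:wait,S:car7-GO,W:wait | queues: N=0 E=4 S=0 W=1
Step 2 [NS]: N:empty,E:wait,S:empty,W:wait | queues: N=0 E=4 S=0 W=1
Step 3 [NS]: N:empty,E:wait,S:empty,W:wait | queues: N=0 E=4 S=0 W=1
Step 4 [NS]: N:empty,E:wait,S:empty,W:wait | queues: N=0 E=4 S=0 W=1
Step 5 [EW]: N:wait,E:car2-GO,S:wait,W:car1-GO | queues: N=0 E=3 S=0 W=0
Step 6 [EW]: N:wait,E:car4-GO,S:wait,W:empty | queues: N=0 E=2 S=0 W=0
Step 7 [EW]: N:wait,E:car5-GO,S:wait,W:empty | queues: N=0 E=1 S=0 W=0
Cars crossed by step 7: 6

Answer: 6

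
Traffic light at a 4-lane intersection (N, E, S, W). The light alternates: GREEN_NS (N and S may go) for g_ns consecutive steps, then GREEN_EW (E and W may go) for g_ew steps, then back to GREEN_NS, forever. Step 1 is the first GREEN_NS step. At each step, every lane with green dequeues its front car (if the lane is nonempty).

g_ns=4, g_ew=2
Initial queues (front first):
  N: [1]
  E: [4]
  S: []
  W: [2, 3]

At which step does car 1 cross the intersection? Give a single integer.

Step 1 [NS]: N:car1-GO,E:wait,S:empty,W:wait | queues: N=0 E=1 S=0 W=2
Step 2 [NS]: N:empty,E:wait,S:empty,W:wait | queues: N=0 E=1 S=0 W=2
Step 3 [NS]: N:empty,E:wait,S:empty,W:wait | queues: N=0 E=1 S=0 W=2
Step 4 [NS]: N:empty,E:wait,S:empty,W:wait | queues: N=0 E=1 S=0 W=2
Step 5 [EW]: N:wait,E:car4-GO,S:wait,W:car2-GO | queues: N=0 E=0 S=0 W=1
Step 6 [EW]: N:wait,E:empty,S:wait,W:car3-GO | queues: N=0 E=0 S=0 W=0
Car 1 crosses at step 1

1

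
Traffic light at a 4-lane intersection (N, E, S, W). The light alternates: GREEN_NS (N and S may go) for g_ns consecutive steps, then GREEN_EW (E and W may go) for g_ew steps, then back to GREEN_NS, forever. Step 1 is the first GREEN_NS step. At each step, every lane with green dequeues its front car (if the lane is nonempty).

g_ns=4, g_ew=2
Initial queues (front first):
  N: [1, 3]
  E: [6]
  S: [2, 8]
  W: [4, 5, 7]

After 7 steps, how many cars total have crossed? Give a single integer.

Step 1 [NS]: N:car1-GO,E:wait,S:car2-GO,W:wait | queues: N=1 E=1 S=1 W=3
Step 2 [NS]: N:car3-GO,E:wait,S:car8-GO,W:wait | queues: N=0 E=1 S=0 W=3
Step 3 [NS]: N:empty,E:wait,S:empty,W:wait | queues: N=0 E=1 S=0 W=3
Step 4 [NS]: N:empty,E:wait,S:empty,W:wait | queues: N=0 E=1 S=0 W=3
Step 5 [EW]: N:wait,E:car6-GO,S:wait,W:car4-GO | queues: N=0 E=0 S=0 W=2
Step 6 [EW]: N:wait,E:empty,S:wait,W:car5-GO | queues: N=0 E=0 S=0 W=1
Step 7 [NS]: N:empty,E:wait,S:empty,W:wait | queues: N=0 E=0 S=0 W=1
Cars crossed by step 7: 7

Answer: 7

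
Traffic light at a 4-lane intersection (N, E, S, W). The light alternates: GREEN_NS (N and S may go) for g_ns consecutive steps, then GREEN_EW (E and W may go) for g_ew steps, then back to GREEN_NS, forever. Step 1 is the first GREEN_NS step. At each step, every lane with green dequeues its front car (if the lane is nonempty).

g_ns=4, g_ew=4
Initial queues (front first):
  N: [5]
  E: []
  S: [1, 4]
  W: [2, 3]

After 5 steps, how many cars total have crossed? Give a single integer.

Answer: 4

Derivation:
Step 1 [NS]: N:car5-GO,E:wait,S:car1-GO,W:wait | queues: N=0 E=0 S=1 W=2
Step 2 [NS]: N:empty,E:wait,S:car4-GO,W:wait | queues: N=0 E=0 S=0 W=2
Step 3 [NS]: N:empty,E:wait,S:empty,W:wait | queues: N=0 E=0 S=0 W=2
Step 4 [NS]: N:empty,E:wait,S:empty,W:wait | queues: N=0 E=0 S=0 W=2
Step 5 [EW]: N:wait,E:empty,S:wait,W:car2-GO | queues: N=0 E=0 S=0 W=1
Cars crossed by step 5: 4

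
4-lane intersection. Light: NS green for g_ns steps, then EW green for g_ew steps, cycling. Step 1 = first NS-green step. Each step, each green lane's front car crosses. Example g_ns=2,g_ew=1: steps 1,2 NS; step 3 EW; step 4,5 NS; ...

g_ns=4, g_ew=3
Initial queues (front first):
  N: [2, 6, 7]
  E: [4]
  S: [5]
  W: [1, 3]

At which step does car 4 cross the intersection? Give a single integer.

Step 1 [NS]: N:car2-GO,E:wait,S:car5-GO,W:wait | queues: N=2 E=1 S=0 W=2
Step 2 [NS]: N:car6-GO,E:wait,S:empty,W:wait | queues: N=1 E=1 S=0 W=2
Step 3 [NS]: N:car7-GO,E:wait,S:empty,W:wait | queues: N=0 E=1 S=0 W=2
Step 4 [NS]: N:empty,E:wait,S:empty,W:wait | queues: N=0 E=1 S=0 W=2
Step 5 [EW]: N:wait,E:car4-GO,S:wait,W:car1-GO | queues: N=0 E=0 S=0 W=1
Step 6 [EW]: N:wait,E:empty,S:wait,W:car3-GO | queues: N=0 E=0 S=0 W=0
Car 4 crosses at step 5

5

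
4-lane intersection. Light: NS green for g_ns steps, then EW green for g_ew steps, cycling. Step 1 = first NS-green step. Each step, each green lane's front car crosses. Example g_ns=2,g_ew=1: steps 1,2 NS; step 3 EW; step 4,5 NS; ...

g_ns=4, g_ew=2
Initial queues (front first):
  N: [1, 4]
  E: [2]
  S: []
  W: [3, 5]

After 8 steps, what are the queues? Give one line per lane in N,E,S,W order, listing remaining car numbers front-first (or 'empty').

Step 1 [NS]: N:car1-GO,E:wait,S:empty,W:wait | queues: N=1 E=1 S=0 W=2
Step 2 [NS]: N:car4-GO,E:wait,S:empty,W:wait | queues: N=0 E=1 S=0 W=2
Step 3 [NS]: N:empty,E:wait,S:empty,W:wait | queues: N=0 E=1 S=0 W=2
Step 4 [NS]: N:empty,E:wait,S:empty,W:wait | queues: N=0 E=1 S=0 W=2
Step 5 [EW]: N:wait,E:car2-GO,S:wait,W:car3-GO | queues: N=0 E=0 S=0 W=1
Step 6 [EW]: N:wait,E:empty,S:wait,W:car5-GO | queues: N=0 E=0 S=0 W=0

N: empty
E: empty
S: empty
W: empty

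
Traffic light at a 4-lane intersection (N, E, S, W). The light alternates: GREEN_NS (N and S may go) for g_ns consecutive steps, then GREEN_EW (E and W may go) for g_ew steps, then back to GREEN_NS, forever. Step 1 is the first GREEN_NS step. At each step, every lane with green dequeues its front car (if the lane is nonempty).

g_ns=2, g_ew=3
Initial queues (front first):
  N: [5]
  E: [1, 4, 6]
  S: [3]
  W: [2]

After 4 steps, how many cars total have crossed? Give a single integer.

Step 1 [NS]: N:car5-GO,E:wait,S:car3-GO,W:wait | queues: N=0 E=3 S=0 W=1
Step 2 [NS]: N:empty,E:wait,S:empty,W:wait | queues: N=0 E=3 S=0 W=1
Step 3 [EW]: N:wait,E:car1-GO,S:wait,W:car2-GO | queues: N=0 E=2 S=0 W=0
Step 4 [EW]: N:wait,E:car4-GO,S:wait,W:empty | queues: N=0 E=1 S=0 W=0
Cars crossed by step 4: 5

Answer: 5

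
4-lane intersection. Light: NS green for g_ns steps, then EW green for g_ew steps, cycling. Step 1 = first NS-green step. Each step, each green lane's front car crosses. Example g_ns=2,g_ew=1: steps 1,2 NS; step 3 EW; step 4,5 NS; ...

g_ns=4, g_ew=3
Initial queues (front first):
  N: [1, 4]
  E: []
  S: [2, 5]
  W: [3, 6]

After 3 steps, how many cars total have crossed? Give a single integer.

Step 1 [NS]: N:car1-GO,E:wait,S:car2-GO,W:wait | queues: N=1 E=0 S=1 W=2
Step 2 [NS]: N:car4-GO,E:wait,S:car5-GO,W:wait | queues: N=0 E=0 S=0 W=2
Step 3 [NS]: N:empty,E:wait,S:empty,W:wait | queues: N=0 E=0 S=0 W=2
Cars crossed by step 3: 4

Answer: 4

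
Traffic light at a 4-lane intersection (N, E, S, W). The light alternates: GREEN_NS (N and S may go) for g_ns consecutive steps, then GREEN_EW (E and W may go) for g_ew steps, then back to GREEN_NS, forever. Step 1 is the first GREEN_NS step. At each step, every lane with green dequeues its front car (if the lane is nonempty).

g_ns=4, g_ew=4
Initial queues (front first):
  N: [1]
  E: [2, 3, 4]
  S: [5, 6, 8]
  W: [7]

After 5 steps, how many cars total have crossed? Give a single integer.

Step 1 [NS]: N:car1-GO,E:wait,S:car5-GO,W:wait | queues: N=0 E=3 S=2 W=1
Step 2 [NS]: N:empty,E:wait,S:car6-GO,W:wait | queues: N=0 E=3 S=1 W=1
Step 3 [NS]: N:empty,E:wait,S:car8-GO,W:wait | queues: N=0 E=3 S=0 W=1
Step 4 [NS]: N:empty,E:wait,S:empty,W:wait | queues: N=0 E=3 S=0 W=1
Step 5 [EW]: N:wait,E:car2-GO,S:wait,W:car7-GO | queues: N=0 E=2 S=0 W=0
Cars crossed by step 5: 6

Answer: 6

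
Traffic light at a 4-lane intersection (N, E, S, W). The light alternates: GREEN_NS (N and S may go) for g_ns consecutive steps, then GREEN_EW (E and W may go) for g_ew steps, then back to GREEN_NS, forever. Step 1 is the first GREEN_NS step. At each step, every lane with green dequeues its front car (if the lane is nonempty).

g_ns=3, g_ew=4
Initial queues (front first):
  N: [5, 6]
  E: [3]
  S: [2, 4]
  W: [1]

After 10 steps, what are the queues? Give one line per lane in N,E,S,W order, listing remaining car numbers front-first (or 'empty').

Step 1 [NS]: N:car5-GO,E:wait,S:car2-GO,W:wait | queues: N=1 E=1 S=1 W=1
Step 2 [NS]: N:car6-GO,E:wait,S:car4-GO,W:wait | queues: N=0 E=1 S=0 W=1
Step 3 [NS]: N:empty,E:wait,S:empty,W:wait | queues: N=0 E=1 S=0 W=1
Step 4 [EW]: N:wait,E:car3-GO,S:wait,W:car1-GO | queues: N=0 E=0 S=0 W=0

N: empty
E: empty
S: empty
W: empty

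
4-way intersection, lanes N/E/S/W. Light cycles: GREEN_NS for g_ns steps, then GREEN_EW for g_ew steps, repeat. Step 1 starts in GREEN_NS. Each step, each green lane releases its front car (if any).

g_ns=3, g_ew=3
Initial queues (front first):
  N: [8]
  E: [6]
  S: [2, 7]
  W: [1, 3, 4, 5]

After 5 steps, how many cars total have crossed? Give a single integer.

Answer: 6

Derivation:
Step 1 [NS]: N:car8-GO,E:wait,S:car2-GO,W:wait | queues: N=0 E=1 S=1 W=4
Step 2 [NS]: N:empty,E:wait,S:car7-GO,W:wait | queues: N=0 E=1 S=0 W=4
Step 3 [NS]: N:empty,E:wait,S:empty,W:wait | queues: N=0 E=1 S=0 W=4
Step 4 [EW]: N:wait,E:car6-GO,S:wait,W:car1-GO | queues: N=0 E=0 S=0 W=3
Step 5 [EW]: N:wait,E:empty,S:wait,W:car3-GO | queues: N=0 E=0 S=0 W=2
Cars crossed by step 5: 6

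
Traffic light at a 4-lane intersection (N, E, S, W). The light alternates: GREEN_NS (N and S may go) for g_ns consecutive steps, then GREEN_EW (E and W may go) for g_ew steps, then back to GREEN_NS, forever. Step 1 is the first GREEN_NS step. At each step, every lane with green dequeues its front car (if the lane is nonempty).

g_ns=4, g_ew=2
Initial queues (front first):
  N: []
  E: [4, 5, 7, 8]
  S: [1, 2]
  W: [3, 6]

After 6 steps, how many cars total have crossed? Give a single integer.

Answer: 6

Derivation:
Step 1 [NS]: N:empty,E:wait,S:car1-GO,W:wait | queues: N=0 E=4 S=1 W=2
Step 2 [NS]: N:empty,E:wait,S:car2-GO,W:wait | queues: N=0 E=4 S=0 W=2
Step 3 [NS]: N:empty,E:wait,S:empty,W:wait | queues: N=0 E=4 S=0 W=2
Step 4 [NS]: N:empty,E:wait,S:empty,W:wait | queues: N=0 E=4 S=0 W=2
Step 5 [EW]: N:wait,E:car4-GO,S:wait,W:car3-GO | queues: N=0 E=3 S=0 W=1
Step 6 [EW]: N:wait,E:car5-GO,S:wait,W:car6-GO | queues: N=0 E=2 S=0 W=0
Cars crossed by step 6: 6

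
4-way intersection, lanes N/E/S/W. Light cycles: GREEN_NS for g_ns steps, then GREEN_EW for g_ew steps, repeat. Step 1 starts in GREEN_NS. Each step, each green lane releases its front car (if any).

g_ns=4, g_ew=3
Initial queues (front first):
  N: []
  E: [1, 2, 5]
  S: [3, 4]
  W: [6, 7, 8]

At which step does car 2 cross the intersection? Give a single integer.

Step 1 [NS]: N:empty,E:wait,S:car3-GO,W:wait | queues: N=0 E=3 S=1 W=3
Step 2 [NS]: N:empty,E:wait,S:car4-GO,W:wait | queues: N=0 E=3 S=0 W=3
Step 3 [NS]: N:empty,E:wait,S:empty,W:wait | queues: N=0 E=3 S=0 W=3
Step 4 [NS]: N:empty,E:wait,S:empty,W:wait | queues: N=0 E=3 S=0 W=3
Step 5 [EW]: N:wait,E:car1-GO,S:wait,W:car6-GO | queues: N=0 E=2 S=0 W=2
Step 6 [EW]: N:wait,E:car2-GO,S:wait,W:car7-GO | queues: N=0 E=1 S=0 W=1
Step 7 [EW]: N:wait,E:car5-GO,S:wait,W:car8-GO | queues: N=0 E=0 S=0 W=0
Car 2 crosses at step 6

6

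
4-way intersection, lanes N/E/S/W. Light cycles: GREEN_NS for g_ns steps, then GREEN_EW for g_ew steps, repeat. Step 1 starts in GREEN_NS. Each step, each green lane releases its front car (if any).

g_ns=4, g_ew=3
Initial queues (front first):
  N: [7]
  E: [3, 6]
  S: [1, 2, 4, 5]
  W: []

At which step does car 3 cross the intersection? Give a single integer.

Step 1 [NS]: N:car7-GO,E:wait,S:car1-GO,W:wait | queues: N=0 E=2 S=3 W=0
Step 2 [NS]: N:empty,E:wait,S:car2-GO,W:wait | queues: N=0 E=2 S=2 W=0
Step 3 [NS]: N:empty,E:wait,S:car4-GO,W:wait | queues: N=0 E=2 S=1 W=0
Step 4 [NS]: N:empty,E:wait,S:car5-GO,W:wait | queues: N=0 E=2 S=0 W=0
Step 5 [EW]: N:wait,E:car3-GO,S:wait,W:empty | queues: N=0 E=1 S=0 W=0
Step 6 [EW]: N:wait,E:car6-GO,S:wait,W:empty | queues: N=0 E=0 S=0 W=0
Car 3 crosses at step 5

5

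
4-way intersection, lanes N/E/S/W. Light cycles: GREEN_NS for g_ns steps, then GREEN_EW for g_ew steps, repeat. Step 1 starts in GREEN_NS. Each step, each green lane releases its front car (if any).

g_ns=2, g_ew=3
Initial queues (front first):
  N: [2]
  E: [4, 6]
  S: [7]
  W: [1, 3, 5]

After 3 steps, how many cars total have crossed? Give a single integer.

Step 1 [NS]: N:car2-GO,E:wait,S:car7-GO,W:wait | queues: N=0 E=2 S=0 W=3
Step 2 [NS]: N:empty,E:wait,S:empty,W:wait | queues: N=0 E=2 S=0 W=3
Step 3 [EW]: N:wait,E:car4-GO,S:wait,W:car1-GO | queues: N=0 E=1 S=0 W=2
Cars crossed by step 3: 4

Answer: 4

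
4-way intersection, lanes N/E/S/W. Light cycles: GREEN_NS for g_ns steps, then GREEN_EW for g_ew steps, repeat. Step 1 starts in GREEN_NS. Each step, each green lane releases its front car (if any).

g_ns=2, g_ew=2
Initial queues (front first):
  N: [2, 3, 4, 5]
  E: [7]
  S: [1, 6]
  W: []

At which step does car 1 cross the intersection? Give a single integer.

Step 1 [NS]: N:car2-GO,E:wait,S:car1-GO,W:wait | queues: N=3 E=1 S=1 W=0
Step 2 [NS]: N:car3-GO,E:wait,S:car6-GO,W:wait | queues: N=2 E=1 S=0 W=0
Step 3 [EW]: N:wait,E:car7-GO,S:wait,W:empty | queues: N=2 E=0 S=0 W=0
Step 4 [EW]: N:wait,E:empty,S:wait,W:empty | queues: N=2 E=0 S=0 W=0
Step 5 [NS]: N:car4-GO,E:wait,S:empty,W:wait | queues: N=1 E=0 S=0 W=0
Step 6 [NS]: N:car5-GO,E:wait,S:empty,W:wait | queues: N=0 E=0 S=0 W=0
Car 1 crosses at step 1

1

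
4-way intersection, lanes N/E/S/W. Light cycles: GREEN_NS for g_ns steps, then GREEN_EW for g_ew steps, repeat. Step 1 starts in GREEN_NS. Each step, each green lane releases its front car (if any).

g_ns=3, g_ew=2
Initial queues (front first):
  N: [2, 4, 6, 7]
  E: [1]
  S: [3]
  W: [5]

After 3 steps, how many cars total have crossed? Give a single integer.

Step 1 [NS]: N:car2-GO,E:wait,S:car3-GO,W:wait | queues: N=3 E=1 S=0 W=1
Step 2 [NS]: N:car4-GO,E:wait,S:empty,W:wait | queues: N=2 E=1 S=0 W=1
Step 3 [NS]: N:car6-GO,E:wait,S:empty,W:wait | queues: N=1 E=1 S=0 W=1
Cars crossed by step 3: 4

Answer: 4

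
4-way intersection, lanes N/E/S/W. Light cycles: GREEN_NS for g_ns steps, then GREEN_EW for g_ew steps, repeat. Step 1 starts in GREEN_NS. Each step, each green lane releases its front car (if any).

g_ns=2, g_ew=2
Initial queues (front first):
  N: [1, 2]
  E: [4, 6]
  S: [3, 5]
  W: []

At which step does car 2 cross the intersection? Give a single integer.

Step 1 [NS]: N:car1-GO,E:wait,S:car3-GO,W:wait | queues: N=1 E=2 S=1 W=0
Step 2 [NS]: N:car2-GO,E:wait,S:car5-GO,W:wait | queues: N=0 E=2 S=0 W=0
Step 3 [EW]: N:wait,E:car4-GO,S:wait,W:empty | queues: N=0 E=1 S=0 W=0
Step 4 [EW]: N:wait,E:car6-GO,S:wait,W:empty | queues: N=0 E=0 S=0 W=0
Car 2 crosses at step 2

2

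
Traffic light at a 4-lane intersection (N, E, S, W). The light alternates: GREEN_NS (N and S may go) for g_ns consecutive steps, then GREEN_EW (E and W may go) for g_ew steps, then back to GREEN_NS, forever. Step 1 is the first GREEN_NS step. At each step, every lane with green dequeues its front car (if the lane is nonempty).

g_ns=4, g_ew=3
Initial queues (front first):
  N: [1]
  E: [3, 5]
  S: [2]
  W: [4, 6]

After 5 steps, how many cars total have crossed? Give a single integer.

Step 1 [NS]: N:car1-GO,E:wait,S:car2-GO,W:wait | queues: N=0 E=2 S=0 W=2
Step 2 [NS]: N:empty,E:wait,S:empty,W:wait | queues: N=0 E=2 S=0 W=2
Step 3 [NS]: N:empty,E:wait,S:empty,W:wait | queues: N=0 E=2 S=0 W=2
Step 4 [NS]: N:empty,E:wait,S:empty,W:wait | queues: N=0 E=2 S=0 W=2
Step 5 [EW]: N:wait,E:car3-GO,S:wait,W:car4-GO | queues: N=0 E=1 S=0 W=1
Cars crossed by step 5: 4

Answer: 4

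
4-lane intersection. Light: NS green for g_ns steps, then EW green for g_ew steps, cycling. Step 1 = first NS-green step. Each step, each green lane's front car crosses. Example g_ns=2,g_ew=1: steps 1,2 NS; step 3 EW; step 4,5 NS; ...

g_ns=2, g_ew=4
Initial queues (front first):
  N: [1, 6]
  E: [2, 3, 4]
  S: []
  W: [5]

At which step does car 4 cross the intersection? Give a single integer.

Step 1 [NS]: N:car1-GO,E:wait,S:empty,W:wait | queues: N=1 E=3 S=0 W=1
Step 2 [NS]: N:car6-GO,E:wait,S:empty,W:wait | queues: N=0 E=3 S=0 W=1
Step 3 [EW]: N:wait,E:car2-GO,S:wait,W:car5-GO | queues: N=0 E=2 S=0 W=0
Step 4 [EW]: N:wait,E:car3-GO,S:wait,W:empty | queues: N=0 E=1 S=0 W=0
Step 5 [EW]: N:wait,E:car4-GO,S:wait,W:empty | queues: N=0 E=0 S=0 W=0
Car 4 crosses at step 5

5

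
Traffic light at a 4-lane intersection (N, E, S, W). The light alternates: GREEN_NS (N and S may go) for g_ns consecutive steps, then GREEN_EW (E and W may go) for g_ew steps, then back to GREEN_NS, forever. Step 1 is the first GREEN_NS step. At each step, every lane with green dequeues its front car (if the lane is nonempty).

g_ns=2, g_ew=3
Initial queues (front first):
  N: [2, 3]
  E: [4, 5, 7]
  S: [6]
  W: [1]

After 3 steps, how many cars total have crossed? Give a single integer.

Answer: 5

Derivation:
Step 1 [NS]: N:car2-GO,E:wait,S:car6-GO,W:wait | queues: N=1 E=3 S=0 W=1
Step 2 [NS]: N:car3-GO,E:wait,S:empty,W:wait | queues: N=0 E=3 S=0 W=1
Step 3 [EW]: N:wait,E:car4-GO,S:wait,W:car1-GO | queues: N=0 E=2 S=0 W=0
Cars crossed by step 3: 5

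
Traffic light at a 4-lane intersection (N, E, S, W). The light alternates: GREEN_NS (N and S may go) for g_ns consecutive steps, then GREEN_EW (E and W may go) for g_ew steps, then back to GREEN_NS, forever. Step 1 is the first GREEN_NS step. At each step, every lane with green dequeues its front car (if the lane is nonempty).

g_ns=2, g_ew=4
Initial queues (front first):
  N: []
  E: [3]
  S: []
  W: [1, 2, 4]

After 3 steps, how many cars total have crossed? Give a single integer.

Answer: 2

Derivation:
Step 1 [NS]: N:empty,E:wait,S:empty,W:wait | queues: N=0 E=1 S=0 W=3
Step 2 [NS]: N:empty,E:wait,S:empty,W:wait | queues: N=0 E=1 S=0 W=3
Step 3 [EW]: N:wait,E:car3-GO,S:wait,W:car1-GO | queues: N=0 E=0 S=0 W=2
Cars crossed by step 3: 2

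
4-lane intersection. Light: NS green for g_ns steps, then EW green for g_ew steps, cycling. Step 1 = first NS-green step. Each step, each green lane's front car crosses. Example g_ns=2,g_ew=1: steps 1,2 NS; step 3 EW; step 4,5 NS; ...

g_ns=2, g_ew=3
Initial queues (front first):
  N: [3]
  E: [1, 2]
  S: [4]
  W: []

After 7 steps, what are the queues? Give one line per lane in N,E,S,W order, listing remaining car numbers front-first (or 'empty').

Step 1 [NS]: N:car3-GO,E:wait,S:car4-GO,W:wait | queues: N=0 E=2 S=0 W=0
Step 2 [NS]: N:empty,E:wait,S:empty,W:wait | queues: N=0 E=2 S=0 W=0
Step 3 [EW]: N:wait,E:car1-GO,S:wait,W:empty | queues: N=0 E=1 S=0 W=0
Step 4 [EW]: N:wait,E:car2-GO,S:wait,W:empty | queues: N=0 E=0 S=0 W=0

N: empty
E: empty
S: empty
W: empty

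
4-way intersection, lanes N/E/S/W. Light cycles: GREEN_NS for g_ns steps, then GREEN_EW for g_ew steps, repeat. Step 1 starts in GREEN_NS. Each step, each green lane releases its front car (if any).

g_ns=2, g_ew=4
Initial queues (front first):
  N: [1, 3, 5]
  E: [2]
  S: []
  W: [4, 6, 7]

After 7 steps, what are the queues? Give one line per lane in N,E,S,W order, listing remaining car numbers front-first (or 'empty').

Step 1 [NS]: N:car1-GO,E:wait,S:empty,W:wait | queues: N=2 E=1 S=0 W=3
Step 2 [NS]: N:car3-GO,E:wait,S:empty,W:wait | queues: N=1 E=1 S=0 W=3
Step 3 [EW]: N:wait,E:car2-GO,S:wait,W:car4-GO | queues: N=1 E=0 S=0 W=2
Step 4 [EW]: N:wait,E:empty,S:wait,W:car6-GO | queues: N=1 E=0 S=0 W=1
Step 5 [EW]: N:wait,E:empty,S:wait,W:car7-GO | queues: N=1 E=0 S=0 W=0
Step 6 [EW]: N:wait,E:empty,S:wait,W:empty | queues: N=1 E=0 S=0 W=0
Step 7 [NS]: N:car5-GO,E:wait,S:empty,W:wait | queues: N=0 E=0 S=0 W=0

N: empty
E: empty
S: empty
W: empty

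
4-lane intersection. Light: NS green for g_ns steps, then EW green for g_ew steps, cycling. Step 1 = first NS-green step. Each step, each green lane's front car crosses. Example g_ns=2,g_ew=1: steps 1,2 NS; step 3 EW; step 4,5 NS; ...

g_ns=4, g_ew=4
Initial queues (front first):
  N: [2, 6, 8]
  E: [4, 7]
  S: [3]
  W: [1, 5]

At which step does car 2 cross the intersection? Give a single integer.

Step 1 [NS]: N:car2-GO,E:wait,S:car3-GO,W:wait | queues: N=2 E=2 S=0 W=2
Step 2 [NS]: N:car6-GO,E:wait,S:empty,W:wait | queues: N=1 E=2 S=0 W=2
Step 3 [NS]: N:car8-GO,E:wait,S:empty,W:wait | queues: N=0 E=2 S=0 W=2
Step 4 [NS]: N:empty,E:wait,S:empty,W:wait | queues: N=0 E=2 S=0 W=2
Step 5 [EW]: N:wait,E:car4-GO,S:wait,W:car1-GO | queues: N=0 E=1 S=0 W=1
Step 6 [EW]: N:wait,E:car7-GO,S:wait,W:car5-GO | queues: N=0 E=0 S=0 W=0
Car 2 crosses at step 1

1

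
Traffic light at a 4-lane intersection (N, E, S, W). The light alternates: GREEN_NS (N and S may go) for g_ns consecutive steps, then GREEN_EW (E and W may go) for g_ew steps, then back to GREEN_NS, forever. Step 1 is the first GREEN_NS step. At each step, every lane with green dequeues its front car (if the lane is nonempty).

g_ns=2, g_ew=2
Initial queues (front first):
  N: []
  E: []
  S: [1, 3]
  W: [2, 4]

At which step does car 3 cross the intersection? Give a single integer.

Step 1 [NS]: N:empty,E:wait,S:car1-GO,W:wait | queues: N=0 E=0 S=1 W=2
Step 2 [NS]: N:empty,E:wait,S:car3-GO,W:wait | queues: N=0 E=0 S=0 W=2
Step 3 [EW]: N:wait,E:empty,S:wait,W:car2-GO | queues: N=0 E=0 S=0 W=1
Step 4 [EW]: N:wait,E:empty,S:wait,W:car4-GO | queues: N=0 E=0 S=0 W=0
Car 3 crosses at step 2

2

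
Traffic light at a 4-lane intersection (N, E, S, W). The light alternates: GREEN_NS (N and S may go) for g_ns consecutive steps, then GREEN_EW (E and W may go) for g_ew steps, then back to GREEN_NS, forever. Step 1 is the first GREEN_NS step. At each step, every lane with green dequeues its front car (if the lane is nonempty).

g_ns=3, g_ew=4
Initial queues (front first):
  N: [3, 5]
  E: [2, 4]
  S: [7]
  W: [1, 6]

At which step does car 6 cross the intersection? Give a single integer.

Step 1 [NS]: N:car3-GO,E:wait,S:car7-GO,W:wait | queues: N=1 E=2 S=0 W=2
Step 2 [NS]: N:car5-GO,E:wait,S:empty,W:wait | queues: N=0 E=2 S=0 W=2
Step 3 [NS]: N:empty,E:wait,S:empty,W:wait | queues: N=0 E=2 S=0 W=2
Step 4 [EW]: N:wait,E:car2-GO,S:wait,W:car1-GO | queues: N=0 E=1 S=0 W=1
Step 5 [EW]: N:wait,E:car4-GO,S:wait,W:car6-GO | queues: N=0 E=0 S=0 W=0
Car 6 crosses at step 5

5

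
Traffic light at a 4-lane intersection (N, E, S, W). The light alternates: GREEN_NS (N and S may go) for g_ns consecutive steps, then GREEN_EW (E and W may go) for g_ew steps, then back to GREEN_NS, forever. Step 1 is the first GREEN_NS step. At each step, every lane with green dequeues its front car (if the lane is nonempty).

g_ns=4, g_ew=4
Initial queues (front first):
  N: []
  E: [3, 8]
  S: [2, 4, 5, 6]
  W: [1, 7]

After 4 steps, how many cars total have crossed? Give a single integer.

Step 1 [NS]: N:empty,E:wait,S:car2-GO,W:wait | queues: N=0 E=2 S=3 W=2
Step 2 [NS]: N:empty,E:wait,S:car4-GO,W:wait | queues: N=0 E=2 S=2 W=2
Step 3 [NS]: N:empty,E:wait,S:car5-GO,W:wait | queues: N=0 E=2 S=1 W=2
Step 4 [NS]: N:empty,E:wait,S:car6-GO,W:wait | queues: N=0 E=2 S=0 W=2
Cars crossed by step 4: 4

Answer: 4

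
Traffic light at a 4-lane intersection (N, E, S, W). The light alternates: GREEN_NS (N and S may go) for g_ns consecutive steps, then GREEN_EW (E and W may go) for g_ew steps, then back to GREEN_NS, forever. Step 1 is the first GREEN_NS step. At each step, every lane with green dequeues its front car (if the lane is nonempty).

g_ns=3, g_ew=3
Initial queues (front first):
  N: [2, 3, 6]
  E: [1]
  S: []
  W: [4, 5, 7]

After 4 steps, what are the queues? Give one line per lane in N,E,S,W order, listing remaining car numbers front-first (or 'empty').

Step 1 [NS]: N:car2-GO,E:wait,S:empty,W:wait | queues: N=2 E=1 S=0 W=3
Step 2 [NS]: N:car3-GO,E:wait,S:empty,W:wait | queues: N=1 E=1 S=0 W=3
Step 3 [NS]: N:car6-GO,E:wait,S:empty,W:wait | queues: N=0 E=1 S=0 W=3
Step 4 [EW]: N:wait,E:car1-GO,S:wait,W:car4-GO | queues: N=0 E=0 S=0 W=2

N: empty
E: empty
S: empty
W: 5 7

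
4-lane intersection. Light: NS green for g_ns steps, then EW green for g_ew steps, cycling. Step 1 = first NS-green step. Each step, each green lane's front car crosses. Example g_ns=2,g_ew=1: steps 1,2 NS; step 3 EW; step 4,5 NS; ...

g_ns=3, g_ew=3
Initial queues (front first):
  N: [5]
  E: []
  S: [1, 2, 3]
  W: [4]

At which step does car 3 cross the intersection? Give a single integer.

Step 1 [NS]: N:car5-GO,E:wait,S:car1-GO,W:wait | queues: N=0 E=0 S=2 W=1
Step 2 [NS]: N:empty,E:wait,S:car2-GO,W:wait | queues: N=0 E=0 S=1 W=1
Step 3 [NS]: N:empty,E:wait,S:car3-GO,W:wait | queues: N=0 E=0 S=0 W=1
Step 4 [EW]: N:wait,E:empty,S:wait,W:car4-GO | queues: N=0 E=0 S=0 W=0
Car 3 crosses at step 3

3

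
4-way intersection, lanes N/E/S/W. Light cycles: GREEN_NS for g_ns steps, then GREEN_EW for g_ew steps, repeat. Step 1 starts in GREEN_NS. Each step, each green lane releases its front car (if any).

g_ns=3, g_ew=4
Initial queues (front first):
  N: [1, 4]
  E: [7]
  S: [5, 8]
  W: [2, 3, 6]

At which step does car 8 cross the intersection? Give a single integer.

Step 1 [NS]: N:car1-GO,E:wait,S:car5-GO,W:wait | queues: N=1 E=1 S=1 W=3
Step 2 [NS]: N:car4-GO,E:wait,S:car8-GO,W:wait | queues: N=0 E=1 S=0 W=3
Step 3 [NS]: N:empty,E:wait,S:empty,W:wait | queues: N=0 E=1 S=0 W=3
Step 4 [EW]: N:wait,E:car7-GO,S:wait,W:car2-GO | queues: N=0 E=0 S=0 W=2
Step 5 [EW]: N:wait,E:empty,S:wait,W:car3-GO | queues: N=0 E=0 S=0 W=1
Step 6 [EW]: N:wait,E:empty,S:wait,W:car6-GO | queues: N=0 E=0 S=0 W=0
Car 8 crosses at step 2

2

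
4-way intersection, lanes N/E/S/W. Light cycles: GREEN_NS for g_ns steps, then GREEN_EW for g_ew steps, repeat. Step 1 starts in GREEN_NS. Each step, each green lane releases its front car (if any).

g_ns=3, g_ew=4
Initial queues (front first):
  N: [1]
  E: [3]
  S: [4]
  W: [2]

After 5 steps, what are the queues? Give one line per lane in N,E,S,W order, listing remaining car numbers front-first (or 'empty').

Step 1 [NS]: N:car1-GO,E:wait,S:car4-GO,W:wait | queues: N=0 E=1 S=0 W=1
Step 2 [NS]: N:empty,E:wait,S:empty,W:wait | queues: N=0 E=1 S=0 W=1
Step 3 [NS]: N:empty,E:wait,S:empty,W:wait | queues: N=0 E=1 S=0 W=1
Step 4 [EW]: N:wait,E:car3-GO,S:wait,W:car2-GO | queues: N=0 E=0 S=0 W=0

N: empty
E: empty
S: empty
W: empty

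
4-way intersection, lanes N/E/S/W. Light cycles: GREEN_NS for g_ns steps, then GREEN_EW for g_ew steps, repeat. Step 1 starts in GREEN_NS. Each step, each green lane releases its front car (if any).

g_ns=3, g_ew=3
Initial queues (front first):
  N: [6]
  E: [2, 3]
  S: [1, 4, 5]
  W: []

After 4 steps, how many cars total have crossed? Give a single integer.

Step 1 [NS]: N:car6-GO,E:wait,S:car1-GO,W:wait | queues: N=0 E=2 S=2 W=0
Step 2 [NS]: N:empty,E:wait,S:car4-GO,W:wait | queues: N=0 E=2 S=1 W=0
Step 3 [NS]: N:empty,E:wait,S:car5-GO,W:wait | queues: N=0 E=2 S=0 W=0
Step 4 [EW]: N:wait,E:car2-GO,S:wait,W:empty | queues: N=0 E=1 S=0 W=0
Cars crossed by step 4: 5

Answer: 5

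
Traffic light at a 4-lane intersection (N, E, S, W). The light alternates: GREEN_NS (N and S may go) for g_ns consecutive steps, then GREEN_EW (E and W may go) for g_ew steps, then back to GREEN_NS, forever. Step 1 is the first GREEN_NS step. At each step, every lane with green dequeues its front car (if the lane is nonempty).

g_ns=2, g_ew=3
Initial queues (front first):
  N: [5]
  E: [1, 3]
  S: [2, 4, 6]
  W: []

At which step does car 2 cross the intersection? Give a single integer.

Step 1 [NS]: N:car5-GO,E:wait,S:car2-GO,W:wait | queues: N=0 E=2 S=2 W=0
Step 2 [NS]: N:empty,E:wait,S:car4-GO,W:wait | queues: N=0 E=2 S=1 W=0
Step 3 [EW]: N:wait,E:car1-GO,S:wait,W:empty | queues: N=0 E=1 S=1 W=0
Step 4 [EW]: N:wait,E:car3-GO,S:wait,W:empty | queues: N=0 E=0 S=1 W=0
Step 5 [EW]: N:wait,E:empty,S:wait,W:empty | queues: N=0 E=0 S=1 W=0
Step 6 [NS]: N:empty,E:wait,S:car6-GO,W:wait | queues: N=0 E=0 S=0 W=0
Car 2 crosses at step 1

1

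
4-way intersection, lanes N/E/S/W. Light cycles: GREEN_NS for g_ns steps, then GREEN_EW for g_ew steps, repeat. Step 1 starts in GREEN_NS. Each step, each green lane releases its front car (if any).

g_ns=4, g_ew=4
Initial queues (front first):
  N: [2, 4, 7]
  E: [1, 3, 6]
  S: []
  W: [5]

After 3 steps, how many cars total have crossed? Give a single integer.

Step 1 [NS]: N:car2-GO,E:wait,S:empty,W:wait | queues: N=2 E=3 S=0 W=1
Step 2 [NS]: N:car4-GO,E:wait,S:empty,W:wait | queues: N=1 E=3 S=0 W=1
Step 3 [NS]: N:car7-GO,E:wait,S:empty,W:wait | queues: N=0 E=3 S=0 W=1
Cars crossed by step 3: 3

Answer: 3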